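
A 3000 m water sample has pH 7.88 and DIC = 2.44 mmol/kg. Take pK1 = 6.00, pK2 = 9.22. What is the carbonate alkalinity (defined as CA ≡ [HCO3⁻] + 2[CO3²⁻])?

CA = 2.51 mmol/kg

CA = [HCO3⁻] + 2[CO3²⁻] = (α₁ + 2α₂)·DIC
At pH 7.88: [H⁺]/K1 = 10^-1.88 = 0.013183, K2/[H⁺] = 10^-1.34 = 0.045709
α₁ = 1/(1 + 0.013183 + 0.045709) = 1/1.0589 = 0.9444; α₂ = α₁·K2/[H⁺] = 0.04317
α₁ + 2α₂ = 1.0307
CA = 1.0307 × 2.44 = 2.51 mmol/kg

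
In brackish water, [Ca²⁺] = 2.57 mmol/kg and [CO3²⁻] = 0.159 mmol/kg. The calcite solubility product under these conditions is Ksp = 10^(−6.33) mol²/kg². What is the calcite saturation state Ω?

Ksp = 10^(−6.33) = 4.677×10^-7
Ω = [Ca²⁺][CO3²⁻]/Ksp = (2.57×10^-3)(0.159×10^-3) / 4.677×10^-7 = 0.874

Ω = 0.874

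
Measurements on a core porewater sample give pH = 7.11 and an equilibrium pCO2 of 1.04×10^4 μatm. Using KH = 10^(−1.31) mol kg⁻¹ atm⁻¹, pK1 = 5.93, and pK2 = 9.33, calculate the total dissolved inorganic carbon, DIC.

[CO2*] = KH · pCO2 = 10^(−1.31) × 1.04×10^4×10^-6 = 5.094×10^-4 mol/kg
α₀ = 1/(1 + K1/[H⁺] + K1K2/[H⁺]²) = 1/(1 + 10^+1.18 + 10^-1.04) = 0.06163
DIC = [CO2*]/α₀ = 5.094×10^-4 / 0.06163 = 8.27 mmol/kg

DIC = 8.27 mmol/kg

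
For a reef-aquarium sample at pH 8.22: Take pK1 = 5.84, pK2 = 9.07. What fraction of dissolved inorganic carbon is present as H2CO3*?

α₀ = 1 / (1 + K1/[H⁺] + K1K2/[H⁺]²) = 1 / (1 + 10^+2.38 + 10^+1.53)
   = 1 / (1 + 239.88 + 33.884) = 1/274.77 = 0.003639

α₀ = 0.00364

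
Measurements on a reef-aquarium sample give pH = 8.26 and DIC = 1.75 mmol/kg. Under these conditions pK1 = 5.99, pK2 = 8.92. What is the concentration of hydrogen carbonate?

[HCO3⁻] = 1.43 mmol/kg

α₁ = 1 / (1 + [H⁺]/K1 + K2/[H⁺]) = 1 / (1 + 10^-2.27 + 10^-0.66)
   = 1 / (1 + 0.0053703 + 0.21878) = 1/1.2241 = 0.8169
[HCO3⁻] = α₁ × DIC = 0.8169 × 1.75 = 1.43 mmol/kg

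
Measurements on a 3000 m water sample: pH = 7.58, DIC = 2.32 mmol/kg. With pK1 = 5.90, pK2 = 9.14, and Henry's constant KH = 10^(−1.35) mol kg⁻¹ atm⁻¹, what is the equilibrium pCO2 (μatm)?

α₀ = 1 / (1 + K1/[H⁺] + K1K2/[H⁺]²) = 1 / (1 + 10^+1.68 + 10^+0.12)
   = 1 / (1 + 47.863 + 1.3183) = 1/50.181 = 0.01993
[CO2*] = α₀ × DIC = 0.01993 × 2.32 = 0.04623 mmol/kg
pCO2 = [CO2*]/KH = 4.623×10^-5 / 4.467×10^-2 = 1040 μatm

pCO2 = 1040 μatm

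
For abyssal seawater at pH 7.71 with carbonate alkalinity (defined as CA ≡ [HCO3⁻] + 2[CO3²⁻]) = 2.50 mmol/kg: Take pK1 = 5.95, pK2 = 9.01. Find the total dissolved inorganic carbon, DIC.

DIC = 2.43 mmol/kg

CA = [HCO3⁻] + 2[CO3²⁻] = (α₁ + 2α₂)·DIC
At pH 7.71: [H⁺]/K1 = 10^-1.76 = 0.017378, K2/[H⁺] = 10^-1.30 = 0.050119
α₁ = 1/(1 + 0.017378 + 0.050119) = 1/1.0675 = 0.9368; α₂ = α₁·K2/[H⁺] = 0.04695
α₁ + 2α₂ = 1.0307
DIC = CA / (α₁ + 2α₂) = 2.50 / 1.0307 = 2.43 mmol/kg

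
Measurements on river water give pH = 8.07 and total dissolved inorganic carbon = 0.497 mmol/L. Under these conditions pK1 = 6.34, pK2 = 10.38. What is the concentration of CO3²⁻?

[CO3²⁻] = 2.38 μmol/L

α₂ = 1 / (1 + [H⁺]/K2 + [H⁺]²/(K1K2)) = 1 / (1 + 10^+2.31 + 10^+0.58)
   = 1 / (1 + 204.17 + 3.8019) = 1/208.98 = 0.004785
[CO3²⁻] = α₂ × DIC = 0.004785 × 0.497 = 0.00238 mmol/L = 2.38 μmol/L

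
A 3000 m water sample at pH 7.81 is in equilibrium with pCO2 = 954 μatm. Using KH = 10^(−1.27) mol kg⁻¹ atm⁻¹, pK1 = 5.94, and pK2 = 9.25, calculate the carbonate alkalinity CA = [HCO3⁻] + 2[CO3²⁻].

[CO2*] = KH · pCO2 = 10^(−1.27) × 954×10^-6 = 5.123×10^-5 mol/kg
α₀ = 1/(1 + K1/[H⁺] + K1K2/[H⁺]²) = 1/(1 + 10^+1.87 + 10^+0.43) = 0.01285
DIC = [CO2*]/α₀ = 5.123×10^-5 / 0.01285 = 3.987 mmol/kg
CA = (α₁ + 2α₂)·DIC = (0.9526 + 2×0.03459) × 3.987 = 4.07 mmol/kg

CA = 4.07 mmol/kg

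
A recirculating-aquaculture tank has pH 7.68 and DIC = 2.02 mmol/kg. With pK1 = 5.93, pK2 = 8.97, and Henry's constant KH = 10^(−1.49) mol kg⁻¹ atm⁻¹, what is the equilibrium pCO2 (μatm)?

pCO2 = 1040 μatm

α₀ = 1 / (1 + K1/[H⁺] + K1K2/[H⁺]²) = 1 / (1 + 10^+1.75 + 10^+0.46)
   = 1 / (1 + 56.234 + 2.8840) = 1/60.118 = 0.01663
[CO2*] = α₀ × DIC = 0.01663 × 2.02 = 0.03360 mmol/kg
pCO2 = [CO2*]/KH = 3.360×10^-5 / 3.236×10^-2 = 1040 μatm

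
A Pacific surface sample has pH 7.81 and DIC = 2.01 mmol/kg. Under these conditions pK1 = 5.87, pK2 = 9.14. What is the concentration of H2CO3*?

[CO2*] = 0.0218 mmol/kg

α₀ = 1 / (1 + K1/[H⁺] + K1K2/[H⁺]²) = 1 / (1 + 10^+1.94 + 10^+0.61)
   = 1 / (1 + 87.096 + 4.0738) = 1/92.170 = 0.01085
[CO2*] = α₀ × DIC = 0.01085 × 2.01 = 0.0218 mmol/kg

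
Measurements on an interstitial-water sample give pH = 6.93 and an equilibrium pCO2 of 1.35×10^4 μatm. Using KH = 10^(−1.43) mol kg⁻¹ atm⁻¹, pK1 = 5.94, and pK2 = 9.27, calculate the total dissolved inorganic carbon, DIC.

[CO2*] = KH · pCO2 = 10^(−1.43) × 1.35×10^4×10^-6 = 5.016×10^-4 mol/kg
α₀ = 1/(1 + K1/[H⁺] + K1K2/[H⁺]²) = 1/(1 + 10^+0.99 + 10^-1.35) = 0.09245
DIC = [CO2*]/α₀ = 5.016×10^-4 / 0.09245 = 5.43 mmol/kg

DIC = 5.43 mmol/kg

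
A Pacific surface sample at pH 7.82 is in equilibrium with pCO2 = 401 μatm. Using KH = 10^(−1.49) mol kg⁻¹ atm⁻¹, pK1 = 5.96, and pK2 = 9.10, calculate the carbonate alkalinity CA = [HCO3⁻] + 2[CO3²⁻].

CA = 1.04 mmol/kg

[CO2*] = KH · pCO2 = 10^(−1.49) × 401×10^-6 = 1.298×10^-5 mol/kg
α₀ = 1/(1 + K1/[H⁺] + K1K2/[H⁺]²) = 1/(1 + 10^+1.86 + 10^+0.58) = 0.01295
DIC = [CO2*]/α₀ = 1.298×10^-5 / 0.01295 = 1.002 mmol/kg
CA = (α₁ + 2α₂)·DIC = (0.9378 + 2×0.04922) × 1.002 = 1.04 mmol/kg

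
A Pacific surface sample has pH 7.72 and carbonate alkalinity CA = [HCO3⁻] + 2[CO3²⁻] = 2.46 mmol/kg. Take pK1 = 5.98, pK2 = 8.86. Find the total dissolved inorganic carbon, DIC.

CA = [HCO3⁻] + 2[CO3²⁻] = (α₁ + 2α₂)·DIC
At pH 7.72: [H⁺]/K1 = 10^-1.74 = 0.018197, K2/[H⁺] = 10^-1.14 = 0.072444
α₁ = 1/(1 + 0.018197 + 0.072444) = 1/1.0906 = 0.9169; α₂ = α₁·K2/[H⁺] = 0.06642
α₁ + 2α₂ = 1.0497
DIC = CA / (α₁ + 2α₂) = 2.46 / 1.0497 = 2.34 mmol/kg

DIC = 2.34 mmol/kg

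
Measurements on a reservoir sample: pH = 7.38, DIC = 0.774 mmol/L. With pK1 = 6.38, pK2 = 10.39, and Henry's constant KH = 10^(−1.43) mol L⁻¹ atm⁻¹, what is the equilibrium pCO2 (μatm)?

pCO2 = 1890 μatm

α₀ = 1 / (1 + K1/[H⁺] + K1K2/[H⁺]²) = 1 / (1 + 10^+1.00 + 10^-2.01)
   = 1 / (1 + 10.000 + 0.0097724) = 1/11.010 = 0.09083
[CO2*] = α₀ × DIC = 0.09083 × 0.774 = 0.07030 mmol/L
pCO2 = [CO2*]/KH = 7.030×10^-5 / 3.715×10^-2 = 1890 μatm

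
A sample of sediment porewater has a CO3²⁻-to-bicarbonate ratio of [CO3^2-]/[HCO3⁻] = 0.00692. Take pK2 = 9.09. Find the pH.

pH = 6.93

From K2 = [H⁺][CO3^2-]/[HCO3⁻]:  pH = pK2 + log₁₀([CO3^2-]/[HCO3⁻])
log₁₀(0.00692) = -2.160
pH = 9.09 + (-2.160) = 6.93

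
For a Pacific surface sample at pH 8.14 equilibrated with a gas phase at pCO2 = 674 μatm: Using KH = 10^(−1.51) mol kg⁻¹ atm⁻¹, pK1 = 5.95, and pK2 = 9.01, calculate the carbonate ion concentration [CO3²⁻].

[CO3²⁻] = 0.435 mmol/kg

[CO2*] = KH · pCO2 = 10^(−1.51) × 674×10^-6 = 2.083×10^-5 mol/kg
α₀ = 1/(1 + K1/[H⁺] + K1K2/[H⁺]²) = 1/(1 + 10^+2.19 + 10^+1.32) = 0.005657
DIC = [CO2*]/α₀ = 2.083×10^-5 / 0.005657 = 3.682 mmol/kg
[CO3²⁻] = α₂·DIC; α₂ = 0.1182, so [CO3²⁻] = 0.1182 × 3.682 = 0.435 mmol/kg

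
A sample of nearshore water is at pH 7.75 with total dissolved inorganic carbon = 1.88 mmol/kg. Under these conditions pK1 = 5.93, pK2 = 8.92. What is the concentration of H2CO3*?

[CO2*] = 0.0263 mmol/kg

α₀ = 1 / (1 + K1/[H⁺] + K1K2/[H⁺]²) = 1 / (1 + 10^+1.82 + 10^+0.65)
   = 1 / (1 + 66.069 + 4.4668) = 1/71.536 = 0.01398
[CO2*] = α₀ × DIC = 0.01398 × 1.88 = 0.0263 mmol/kg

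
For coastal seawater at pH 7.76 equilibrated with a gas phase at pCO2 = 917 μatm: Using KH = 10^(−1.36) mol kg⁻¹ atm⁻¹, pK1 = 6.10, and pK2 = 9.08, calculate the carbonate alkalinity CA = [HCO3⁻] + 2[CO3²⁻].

[CO2*] = KH · pCO2 = 10^(−1.36) × 917×10^-6 = 4.003×10^-5 mol/kg
α₀ = 1/(1 + K1/[H⁺] + K1K2/[H⁺]²) = 1/(1 + 10^+1.66 + 10^+0.34) = 0.02045
DIC = [CO2*]/α₀ = 4.003×10^-5 / 0.02045 = 1.957 mmol/kg
CA = (α₁ + 2α₂)·DIC = (0.9348 + 2×0.04474) × 1.957 = 2.00 mmol/kg

CA = 2.00 mmol/kg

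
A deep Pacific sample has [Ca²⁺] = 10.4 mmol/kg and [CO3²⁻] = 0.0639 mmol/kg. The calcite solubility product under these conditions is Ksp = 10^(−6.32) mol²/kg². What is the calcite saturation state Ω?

Ksp = 10^(−6.32) = 4.786×10^-7
Ω = [Ca²⁺][CO3²⁻]/Ksp = (10.4×10^-3)(0.0639×10^-3) / 4.786×10^-7 = 1.39

Ω = 1.39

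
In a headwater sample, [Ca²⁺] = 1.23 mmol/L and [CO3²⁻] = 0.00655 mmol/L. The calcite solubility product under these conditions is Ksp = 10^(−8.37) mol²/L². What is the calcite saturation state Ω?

Ω = 1.89

Ksp = 10^(−8.37) = 4.266×10^-9
Ω = [Ca²⁺][CO3²⁻]/Ksp = (1.23×10^-3)(0.00655×10^-3) / 4.266×10^-9 = 1.89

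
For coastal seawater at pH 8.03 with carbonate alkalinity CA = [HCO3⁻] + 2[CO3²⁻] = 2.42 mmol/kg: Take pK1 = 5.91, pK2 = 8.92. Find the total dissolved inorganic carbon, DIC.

CA = [HCO3⁻] + 2[CO3²⁻] = (α₁ + 2α₂)·DIC
At pH 8.03: [H⁺]/K1 = 10^-2.12 = 0.0075858, K2/[H⁺] = 10^-0.89 = 0.12882
α₁ = 1/(1 + 0.0075858 + 0.12882) = 1/1.1364 = 0.8800; α₂ = α₁·K2/[H⁺] = 0.1134
α₁ + 2α₂ = 1.1067
DIC = CA / (α₁ + 2α₂) = 2.42 / 1.1067 = 2.19 mmol/kg

DIC = 2.19 mmol/kg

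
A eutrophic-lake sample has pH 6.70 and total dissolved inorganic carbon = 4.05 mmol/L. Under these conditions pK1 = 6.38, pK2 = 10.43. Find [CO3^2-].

α₂ = 1 / (1 + [H⁺]/K2 + [H⁺]²/(K1K2)) = 1 / (1 + 10^+3.73 + 10^+3.41)
   = 1 / (1 + 5370.3 + 2570.4) = 1/7941.7 = 0.0001259
[CO3²⁻] = α₂ × DIC = 0.0001259 × 4.05 = 0.000510 mmol/L = 0.510 μmol/L

[CO3²⁻] = 0.510 μmol/L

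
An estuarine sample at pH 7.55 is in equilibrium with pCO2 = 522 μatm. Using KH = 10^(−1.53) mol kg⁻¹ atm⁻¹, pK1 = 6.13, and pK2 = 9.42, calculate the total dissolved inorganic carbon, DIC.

[CO2*] = KH · pCO2 = 10^(−1.53) × 522×10^-6 = 1.541×10^-5 mol/kg
α₀ = 1/(1 + K1/[H⁺] + K1K2/[H⁺]²) = 1/(1 + 10^+1.42 + 10^-0.45) = 0.03616
DIC = [CO2*]/α₀ = 1.541×10^-5 / 0.03616 = 0.426 mmol/kg

DIC = 0.426 mmol/kg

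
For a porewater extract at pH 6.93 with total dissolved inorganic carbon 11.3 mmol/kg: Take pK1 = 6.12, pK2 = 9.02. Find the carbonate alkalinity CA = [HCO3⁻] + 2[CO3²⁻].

CA = 9.87 mmol/kg

CA = [HCO3⁻] + 2[CO3²⁻] = (α₁ + 2α₂)·DIC
At pH 6.93: [H⁺]/K1 = 10^-0.81 = 0.15488, K2/[H⁺] = 10^-2.09 = 0.0081283
α₁ = 1/(1 + 0.15488 + 0.0081283) = 1/1.1630 = 0.8598; α₂ = α₁·K2/[H⁺] = 0.006989
α₁ + 2α₂ = 0.8738
CA = 0.8738 × 11.3 = 9.87 mmol/kg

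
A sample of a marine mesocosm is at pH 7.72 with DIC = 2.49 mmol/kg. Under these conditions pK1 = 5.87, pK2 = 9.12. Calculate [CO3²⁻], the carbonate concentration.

[CO3²⁻] = 0.0941 mmol/kg

α₂ = 1 / (1 + [H⁺]/K2 + [H⁺]²/(K1K2)) = 1 / (1 + 10^+1.40 + 10^-0.45)
   = 1 / (1 + 25.119 + 0.35481) = 1/26.474 = 0.03777
[CO3²⁻] = α₂ × DIC = 0.03777 × 2.49 = 0.0941 mmol/kg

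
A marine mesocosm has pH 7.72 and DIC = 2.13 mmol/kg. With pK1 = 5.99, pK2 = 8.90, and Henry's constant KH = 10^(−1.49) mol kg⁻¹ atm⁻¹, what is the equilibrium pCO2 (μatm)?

pCO2 = 1130 μatm

α₀ = 1 / (1 + K1/[H⁺] + K1K2/[H⁺]²) = 1 / (1 + 10^+1.73 + 10^+0.55)
   = 1 / (1 + 53.703 + 3.5481) = 1/58.251 = 0.01717
[CO2*] = α₀ × DIC = 0.01717 × 2.13 = 0.03657 mmol/kg
pCO2 = [CO2*]/KH = 3.657×10^-5 / 3.236×10^-2 = 1130 μatm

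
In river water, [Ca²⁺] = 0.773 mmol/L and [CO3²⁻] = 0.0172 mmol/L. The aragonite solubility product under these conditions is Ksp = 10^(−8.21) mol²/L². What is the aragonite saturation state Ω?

Ω = 2.16

Ksp = 10^(−8.21) = 6.166×10^-9
Ω = [Ca²⁺][CO3²⁻]/Ksp = (0.773×10^-3)(0.0172×10^-3) / 6.166×10^-9 = 2.16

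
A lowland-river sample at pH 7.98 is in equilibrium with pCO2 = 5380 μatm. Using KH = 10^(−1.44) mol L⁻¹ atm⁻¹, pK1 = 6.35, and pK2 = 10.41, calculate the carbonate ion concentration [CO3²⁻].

[CO3²⁻] = 0.0310 mmol/L

[CO2*] = KH · pCO2 = 10^(−1.44) × 5380×10^-6 = 1.953×10^-4 mol/L
α₀ = 1/(1 + K1/[H⁺] + K1K2/[H⁺]²) = 1/(1 + 10^+1.63 + 10^-0.80) = 0.02282
DIC = [CO2*]/α₀ = 1.953×10^-4 / 0.02282 = 8.559 mmol/L
[CO3²⁻] = α₂·DIC; α₂ = 0.003617, so [CO3²⁻] = 0.003617 × 8.559 = 0.0310 mmol/L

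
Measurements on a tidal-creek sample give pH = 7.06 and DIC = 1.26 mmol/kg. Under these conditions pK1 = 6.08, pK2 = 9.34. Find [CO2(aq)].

α₀ = 1 / (1 + K1/[H⁺] + K1K2/[H⁺]²) = 1 / (1 + 10^+0.98 + 10^-1.30)
   = 1 / (1 + 9.5499 + 0.050119) = 1/10.600 = 0.09434
[CO2*] = α₀ × DIC = 0.09434 × 1.26 = 0.119 mmol/kg

[CO2*] = 0.119 mmol/kg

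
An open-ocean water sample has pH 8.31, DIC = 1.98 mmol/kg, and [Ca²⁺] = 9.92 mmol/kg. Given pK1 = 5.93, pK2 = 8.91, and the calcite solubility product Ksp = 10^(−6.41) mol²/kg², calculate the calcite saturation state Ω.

α₂ = 1 / (1 + [H⁺]/K2 + [H⁺]²/(K1K2)) = 1 / (1 + 10^+0.60 + 10^-1.78)
   = 1 / (1 + 3.9811 + 0.016596) = 1/4.9977 = 0.2001
[CO3²⁻] = α₂ × DIC = 0.2001 × 1.98 = 0.3962 mmol/kg
Ksp = 10^(−6.41) = 3.890×10^-7
Ω = [Ca²⁺][CO3²⁻]/Ksp = (9.92×10^-3)(3.962×10^-4) / 3.890×10^-7 = 10.1

Ω = 10.1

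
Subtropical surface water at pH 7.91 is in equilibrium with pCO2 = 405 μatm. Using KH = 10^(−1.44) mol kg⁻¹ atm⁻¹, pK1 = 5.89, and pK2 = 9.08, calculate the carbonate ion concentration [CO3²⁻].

[CO3²⁻] = 0.104 mmol/kg

[CO2*] = KH · pCO2 = 10^(−1.44) × 405×10^-6 = 1.470×10^-5 mol/kg
α₀ = 1/(1 + K1/[H⁺] + K1K2/[H⁺]²) = 1/(1 + 10^+2.02 + 10^+0.85) = 0.008866
DIC = [CO2*]/α₀ = 1.470×10^-5 / 0.008866 = 1.659 mmol/kg
[CO3²⁻] = α₂·DIC; α₂ = 0.06277, so [CO3²⁻] = 0.06277 × 1.659 = 0.104 mmol/kg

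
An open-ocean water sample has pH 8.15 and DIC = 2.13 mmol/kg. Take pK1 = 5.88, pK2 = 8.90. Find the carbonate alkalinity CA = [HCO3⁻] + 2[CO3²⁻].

CA = 2.44 mmol/kg

CA = [HCO3⁻] + 2[CO3²⁻] = (α₁ + 2α₂)·DIC
At pH 8.15: [H⁺]/K1 = 10^-2.27 = 0.0053703, K2/[H⁺] = 10^-0.75 = 0.17783
α₁ = 1/(1 + 0.0053703 + 0.17783) = 1/1.1832 = 0.8452; α₂ = α₁·K2/[H⁺] = 0.1503
α₁ + 2α₂ = 1.1458
CA = 1.1458 × 2.13 = 2.44 mmol/kg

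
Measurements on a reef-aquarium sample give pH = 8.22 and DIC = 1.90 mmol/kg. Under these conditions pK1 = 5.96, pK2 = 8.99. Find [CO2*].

[CO2*] = 8.88 μmol/kg

α₀ = 1 / (1 + K1/[H⁺] + K1K2/[H⁺]²) = 1 / (1 + 10^+2.26 + 10^+1.49)
   = 1 / (1 + 181.97 + 30.903) = 1/213.87 = 0.004676
[CO2*] = α₀ × DIC = 0.004676 × 1.90 = 0.00888 mmol/kg = 8.88 μmol/kg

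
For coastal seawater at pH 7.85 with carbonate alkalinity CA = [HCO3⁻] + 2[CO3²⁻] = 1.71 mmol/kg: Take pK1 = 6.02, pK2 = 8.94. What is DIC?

DIC = 1.61 mmol/kg

CA = [HCO3⁻] + 2[CO3²⁻] = (α₁ + 2α₂)·DIC
At pH 7.85: [H⁺]/K1 = 10^-1.83 = 0.014791, K2/[H⁺] = 10^-1.09 = 0.081283
α₁ = 1/(1 + 0.014791 + 0.081283) = 1/1.0961 = 0.9123; α₂ = α₁·K2/[H⁺] = 0.07416
α₁ + 2α₂ = 1.0607
DIC = CA / (α₁ + 2α₂) = 1.71 / 1.0607 = 1.61 mmol/kg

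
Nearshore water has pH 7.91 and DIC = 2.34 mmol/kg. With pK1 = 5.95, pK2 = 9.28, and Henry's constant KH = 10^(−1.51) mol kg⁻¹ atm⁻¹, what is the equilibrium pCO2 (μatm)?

α₀ = 1 / (1 + K1/[H⁺] + K1K2/[H⁺]²) = 1 / (1 + 10^+1.96 + 10^+0.59)
   = 1 / (1 + 91.201 + 3.8905) = 1/96.092 = 0.01041
[CO2*] = α₀ × DIC = 0.01041 × 2.34 = 0.02435 mmol/kg
pCO2 = [CO2*]/KH = 2.435×10^-5 / 3.090×10^-2 = 788 μatm

pCO2 = 788 μatm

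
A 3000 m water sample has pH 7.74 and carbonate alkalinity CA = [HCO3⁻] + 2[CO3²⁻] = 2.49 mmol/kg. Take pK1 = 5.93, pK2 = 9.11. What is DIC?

DIC = 2.43 mmol/kg

CA = [HCO3⁻] + 2[CO3²⁻] = (α₁ + 2α₂)·DIC
At pH 7.74: [H⁺]/K1 = 10^-1.81 = 0.015488, K2/[H⁺] = 10^-1.37 = 0.042658
α₁ = 1/(1 + 0.015488 + 0.042658) = 1/1.0581 = 0.9450; α₂ = α₁·K2/[H⁺] = 0.04031
α₁ + 2α₂ = 1.0257
DIC = CA / (α₁ + 2α₂) = 2.49 / 1.0257 = 2.43 mmol/kg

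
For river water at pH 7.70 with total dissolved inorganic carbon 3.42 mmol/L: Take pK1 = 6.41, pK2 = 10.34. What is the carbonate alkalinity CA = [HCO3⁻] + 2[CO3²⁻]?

CA = 3.26 mmol/L

CA = [HCO3⁻] + 2[CO3²⁻] = (α₁ + 2α₂)·DIC
At pH 7.70: [H⁺]/K1 = 10^-1.29 = 0.051286, K2/[H⁺] = 10^-2.64 = 0.0022909
α₁ = 1/(1 + 0.051286 + 0.0022909) = 1/1.0536 = 0.9491; α₂ = α₁·K2/[H⁺] = 0.002174
α₁ + 2α₂ = 0.9535
CA = 0.9535 × 3.42 = 3.26 mmol/L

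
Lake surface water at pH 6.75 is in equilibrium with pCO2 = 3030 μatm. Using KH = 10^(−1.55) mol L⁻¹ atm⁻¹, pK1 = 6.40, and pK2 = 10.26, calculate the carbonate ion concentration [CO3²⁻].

[CO2*] = KH · pCO2 = 10^(−1.55) × 3030×10^-6 = 8.540×10^-5 mol/L
α₀ = 1/(1 + K1/[H⁺] + K1K2/[H⁺]²) = 1/(1 + 10^+0.35 + 10^-3.16) = 0.3087
DIC = [CO2*]/α₀ = 8.540×10^-5 / 0.3087 = 0.2766 mmol/L
[CO3²⁻] = α₂·DIC; α₂ = 0.0002136, so [CO3²⁻] = 0.0002136 × 0.2766 = 5.91×10^-5 mmol/L = 0.0591 μmol/L

[CO3²⁻] = 0.0591 μmol/L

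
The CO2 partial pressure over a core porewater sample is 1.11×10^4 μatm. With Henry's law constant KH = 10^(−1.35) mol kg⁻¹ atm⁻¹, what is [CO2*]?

[CO2*] = 496 μmol/kg

KH = 10^(−1.35) = 4.467×10^-2 mol kg⁻¹ atm⁻¹
[CO2*] = KH · pCO2 = 4.467×10^-2 × 1.11×10^4×10^-6 atm = 4.96×10^-4 mol/kg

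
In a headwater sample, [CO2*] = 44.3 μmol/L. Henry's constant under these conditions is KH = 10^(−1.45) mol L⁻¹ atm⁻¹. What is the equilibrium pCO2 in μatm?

KH = 10^(−1.45) = 3.548×10^-2 mol L⁻¹ atm⁻¹
pCO2 = [CO2*]/KH = 44.3×10^-6 / 3.548×10^-2 = 1.25×10^-3 atm = 1250 μatm

pCO2 = 1250 μatm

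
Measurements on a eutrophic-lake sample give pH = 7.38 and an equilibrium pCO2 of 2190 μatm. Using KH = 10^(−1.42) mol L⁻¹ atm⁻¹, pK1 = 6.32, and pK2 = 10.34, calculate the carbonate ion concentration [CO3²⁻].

[CO2*] = KH · pCO2 = 10^(−1.42) × 2190×10^-6 = 8.326×10^-5 mol/L
α₀ = 1/(1 + K1/[H⁺] + K1K2/[H⁺]²) = 1/(1 + 10^+1.06 + 10^-1.90) = 0.08004
DIC = [CO2*]/α₀ = 8.326×10^-5 / 0.08004 = 1.040 mmol/L
[CO3²⁻] = α₂·DIC; α₂ = 0.001008, so [CO3²⁻] = 0.001008 × 1.040 = 0.00105 mmol/L = 1.05 μmol/L

[CO3²⁻] = 1.05 μmol/L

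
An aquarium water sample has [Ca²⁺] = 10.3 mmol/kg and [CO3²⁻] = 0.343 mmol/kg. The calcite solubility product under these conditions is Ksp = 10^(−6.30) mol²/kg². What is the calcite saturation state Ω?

Ksp = 10^(−6.30) = 5.012×10^-7
Ω = [Ca²⁺][CO3²⁻]/Ksp = (10.3×10^-3)(0.343×10^-3) / 5.012×10^-7 = 7.05

Ω = 7.05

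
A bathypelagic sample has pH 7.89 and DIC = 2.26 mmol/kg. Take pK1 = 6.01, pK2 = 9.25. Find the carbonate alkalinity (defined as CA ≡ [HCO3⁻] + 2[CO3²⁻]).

CA = [HCO3⁻] + 2[CO3²⁻] = (α₁ + 2α₂)·DIC
At pH 7.89: [H⁺]/K1 = 10^-1.88 = 0.013183, K2/[H⁺] = 10^-1.36 = 0.043652
α₁ = 1/(1 + 0.013183 + 0.043652) = 1/1.0568 = 0.9462; α₂ = α₁·K2/[H⁺] = 0.04130
α₁ + 2α₂ = 1.0288
CA = 1.0288 × 2.26 = 2.33 mmol/kg

CA = 2.33 mmol/kg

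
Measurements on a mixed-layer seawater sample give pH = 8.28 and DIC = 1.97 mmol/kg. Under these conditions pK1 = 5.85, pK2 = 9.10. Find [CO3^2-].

[CO3²⁻] = 0.258 mmol/kg

α₂ = 1 / (1 + [H⁺]/K2 + [H⁺]²/(K1K2)) = 1 / (1 + 10^+0.82 + 10^-1.61)
   = 1 / (1 + 6.6069 + 0.024547) = 1/7.6315 = 0.1310
[CO3²⁻] = α₂ × DIC = 0.1310 × 1.97 = 0.258 mmol/kg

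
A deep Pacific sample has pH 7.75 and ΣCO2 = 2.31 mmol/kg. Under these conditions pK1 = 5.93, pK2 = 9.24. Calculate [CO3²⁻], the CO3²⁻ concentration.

[CO3²⁻] = 0.0714 mmol/kg

α₂ = 1 / (1 + [H⁺]/K2 + [H⁺]²/(K1K2)) = 1 / (1 + 10^+1.49 + 10^-0.33)
   = 1 / (1 + 30.903 + 0.46774) = 1/32.371 = 0.03089
[CO3²⁻] = α₂ × DIC = 0.03089 × 2.31 = 0.0714 mmol/kg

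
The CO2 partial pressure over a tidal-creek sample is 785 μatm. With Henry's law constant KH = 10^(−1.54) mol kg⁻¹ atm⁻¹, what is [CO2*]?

KH = 10^(−1.54) = 2.884×10^-2 mol kg⁻¹ atm⁻¹
[CO2*] = KH · pCO2 = 2.884×10^-2 × 785×10^-6 atm = 2.26×10^-5 mol/kg

[CO2*] = 22.6 μmol/kg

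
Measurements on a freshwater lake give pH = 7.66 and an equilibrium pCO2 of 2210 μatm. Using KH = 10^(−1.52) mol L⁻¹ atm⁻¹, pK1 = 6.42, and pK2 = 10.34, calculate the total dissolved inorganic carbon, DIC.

[CO2*] = KH · pCO2 = 10^(−1.52) × 2210×10^-6 = 6.674×10^-5 mol/L
α₀ = 1/(1 + K1/[H⁺] + K1K2/[H⁺]²) = 1/(1 + 10^+1.24 + 10^-1.44) = 0.05431
DIC = [CO2*]/α₀ = 6.674×10^-5 / 0.05431 = 1.23 mmol/L

DIC = 1.23 mmol/L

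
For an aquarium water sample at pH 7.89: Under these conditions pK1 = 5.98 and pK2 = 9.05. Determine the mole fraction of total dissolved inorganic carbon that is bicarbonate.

α₁ = 0.925

α₁ = 1 / (1 + [H⁺]/K1 + K2/[H⁺]) = 1 / (1 + 10^-1.91 + 10^-1.16)
   = 1 / (1 + 0.012303 + 0.069183) = 1/1.0815 = 0.9247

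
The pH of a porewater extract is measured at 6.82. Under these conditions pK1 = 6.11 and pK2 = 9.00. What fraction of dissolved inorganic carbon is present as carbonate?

α₂ = 1 / (1 + [H⁺]/K2 + [H⁺]²/(K1K2)) = 1 / (1 + 10^+2.18 + 10^+1.47)
   = 1 / (1 + 151.36 + 29.512) = 1/181.87 = 0.005498

α₂ = 0.00550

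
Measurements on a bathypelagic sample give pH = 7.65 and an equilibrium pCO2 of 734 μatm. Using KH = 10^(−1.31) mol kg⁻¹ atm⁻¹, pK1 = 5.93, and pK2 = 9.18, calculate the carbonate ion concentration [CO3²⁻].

[CO3²⁻] = 0.0557 mmol/kg

[CO2*] = KH · pCO2 = 10^(−1.31) × 734×10^-6 = 3.595×10^-5 mol/kg
α₀ = 1/(1 + K1/[H⁺] + K1K2/[H⁺]²) = 1/(1 + 10^+1.72 + 10^+0.19) = 0.01817
DIC = [CO2*]/α₀ = 3.595×10^-5 / 0.01817 = 1.978 mmol/kg
[CO3²⁻] = α₂·DIC; α₂ = 0.02815, so [CO3²⁻] = 0.02815 × 1.978 = 0.0557 mmol/kg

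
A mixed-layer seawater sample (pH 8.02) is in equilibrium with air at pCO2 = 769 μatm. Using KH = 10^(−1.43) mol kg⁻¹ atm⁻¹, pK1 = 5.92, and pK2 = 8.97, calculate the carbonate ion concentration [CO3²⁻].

[CO3²⁻] = 0.404 mmol/kg

[CO2*] = KH · pCO2 = 10^(−1.43) × 769×10^-6 = 2.857×10^-5 mol/kg
α₀ = 1/(1 + K1/[H⁺] + K1K2/[H⁺]²) = 1/(1 + 10^+2.10 + 10^+1.15) = 0.007091
DIC = [CO2*]/α₀ = 2.857×10^-5 / 0.007091 = 4.029 mmol/kg
[CO3²⁻] = α₂·DIC; α₂ = 0.1002, so [CO3²⁻] = 0.1002 × 4.029 = 0.404 mmol/kg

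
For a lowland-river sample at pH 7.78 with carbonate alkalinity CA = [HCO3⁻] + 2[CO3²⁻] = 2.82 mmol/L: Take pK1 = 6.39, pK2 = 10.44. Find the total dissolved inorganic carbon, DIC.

DIC = 2.93 mmol/L

CA = [HCO3⁻] + 2[CO3²⁻] = (α₁ + 2α₂)·DIC
At pH 7.78: [H⁺]/K1 = 10^-1.39 = 0.040738, K2/[H⁺] = 10^-2.66 = 0.0021878
α₁ = 1/(1 + 0.040738 + 0.0021878) = 1/1.0429 = 0.9588; α₂ = α₁·K2/[H⁺] = 0.002098
α₁ + 2α₂ = 0.9630
DIC = CA / (α₁ + 2α₂) = 2.82 / 0.9630 = 2.93 mmol/L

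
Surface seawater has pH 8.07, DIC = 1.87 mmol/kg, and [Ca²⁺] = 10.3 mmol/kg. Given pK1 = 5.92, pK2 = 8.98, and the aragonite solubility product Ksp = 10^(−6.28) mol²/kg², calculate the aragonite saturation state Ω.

α₂ = 1 / (1 + [H⁺]/K2 + [H⁺]²/(K1K2)) = 1 / (1 + 10^+0.91 + 10^-1.24)
   = 1 / (1 + 8.1283 + 0.057544) = 1/9.1858 = 0.1089
[CO3²⁻] = α₂ × DIC = 0.1089 × 1.87 = 0.2036 mmol/kg
Ksp = 10^(−6.28) = 5.248×10^-7
Ω = [Ca²⁺][CO3²⁻]/Ksp = (10.3×10^-3)(2.036×10^-4) / 5.248×10^-7 = 4.00

Ω = 4.00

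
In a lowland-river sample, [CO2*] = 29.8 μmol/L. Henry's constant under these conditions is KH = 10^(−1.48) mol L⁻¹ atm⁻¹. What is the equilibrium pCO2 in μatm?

KH = 10^(−1.48) = 3.311×10^-2 mol L⁻¹ atm⁻¹
pCO2 = [CO2*]/KH = 29.8×10^-6 / 3.311×10^-2 = 9.00×10^-4 atm = 900 μatm

pCO2 = 900 μatm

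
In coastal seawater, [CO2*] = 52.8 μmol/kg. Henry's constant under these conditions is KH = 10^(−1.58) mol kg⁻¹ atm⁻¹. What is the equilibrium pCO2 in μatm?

pCO2 = 2010 μatm

KH = 10^(−1.58) = 2.630×10^-2 mol kg⁻¹ atm⁻¹
pCO2 = [CO2*]/KH = 52.8×10^-6 / 2.630×10^-2 = 2.01×10^-3 atm = 2010 μatm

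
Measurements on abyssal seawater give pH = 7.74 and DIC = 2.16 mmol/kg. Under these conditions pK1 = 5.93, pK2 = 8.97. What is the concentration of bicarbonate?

[HCO3⁻] = 2.01 mmol/kg

α₁ = 1 / (1 + [H⁺]/K1 + K2/[H⁺]) = 1 / (1 + 10^-1.81 + 10^-1.23)
   = 1 / (1 + 0.015488 + 0.058884) = 1/1.0744 = 0.9308
[HCO3⁻] = α₁ × DIC = 0.9308 × 2.16 = 2.01 mmol/kg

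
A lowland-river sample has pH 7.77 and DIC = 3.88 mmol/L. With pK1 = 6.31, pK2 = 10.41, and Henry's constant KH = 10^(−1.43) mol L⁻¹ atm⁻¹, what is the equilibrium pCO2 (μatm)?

α₀ = 1 / (1 + K1/[H⁺] + K1K2/[H⁺]²) = 1 / (1 + 10^+1.46 + 10^-1.18)
   = 1 / (1 + 28.840 + 0.066069) = 1/29.906 = 0.03344
[CO2*] = α₀ × DIC = 0.03344 × 3.88 = 0.1297 mmol/L
pCO2 = [CO2*]/KH = 1.297×10^-4 / 3.715×10^-2 = 3490 μatm

pCO2 = 3490 μatm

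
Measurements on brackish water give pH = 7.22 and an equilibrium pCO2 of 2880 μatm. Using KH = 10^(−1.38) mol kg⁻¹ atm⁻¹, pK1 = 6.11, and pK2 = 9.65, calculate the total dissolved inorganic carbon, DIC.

[CO2*] = KH · pCO2 = 10^(−1.38) × 2880×10^-6 = 1.201×10^-4 mol/kg
α₀ = 1/(1 + K1/[H⁺] + K1K2/[H⁺]²) = 1/(1 + 10^+1.11 + 10^-1.32) = 0.07179
DIC = [CO2*]/α₀ = 1.201×10^-4 / 0.07179 = 1.67 mmol/kg

DIC = 1.67 mmol/kg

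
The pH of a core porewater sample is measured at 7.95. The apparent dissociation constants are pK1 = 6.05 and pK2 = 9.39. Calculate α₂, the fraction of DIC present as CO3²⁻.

α₂ = 1 / (1 + [H⁺]/K2 + [H⁺]²/(K1K2)) = 1 / (1 + 10^+1.44 + 10^-0.46)
   = 1 / (1 + 27.542 + 0.34674) = 1/28.889 = 0.03462

α₂ = 0.0346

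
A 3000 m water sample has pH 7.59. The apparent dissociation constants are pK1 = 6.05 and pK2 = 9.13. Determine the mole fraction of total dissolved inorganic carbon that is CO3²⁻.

α₂ = 1 / (1 + [H⁺]/K2 + [H⁺]²/(K1K2)) = 1 / (1 + 10^+1.54 + 10^+0.00)
   = 1 / (1 + 34.674 + 1.0000) = 1/36.674 = 0.02727

α₂ = 0.0273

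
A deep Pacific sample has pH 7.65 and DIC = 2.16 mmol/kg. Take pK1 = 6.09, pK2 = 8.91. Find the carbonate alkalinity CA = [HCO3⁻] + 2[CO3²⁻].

CA = [HCO3⁻] + 2[CO3²⁻] = (α₁ + 2α₂)·DIC
At pH 7.65: [H⁺]/K1 = 10^-1.56 = 0.027542, K2/[H⁺] = 10^-1.26 = 0.054954
α₁ = 1/(1 + 0.027542 + 0.054954) = 1/1.0825 = 0.9238; α₂ = α₁·K2/[H⁺] = 0.05077
α₁ + 2α₂ = 1.0253
CA = 1.0253 × 2.16 = 2.21 mmol/kg

CA = 2.21 mmol/kg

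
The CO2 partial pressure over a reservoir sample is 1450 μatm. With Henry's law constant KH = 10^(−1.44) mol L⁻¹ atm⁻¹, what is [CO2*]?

KH = 10^(−1.44) = 3.631×10^-2 mol L⁻¹ atm⁻¹
[CO2*] = KH · pCO2 = 3.631×10^-2 × 1450×10^-6 atm = 5.26×10^-5 mol/L

[CO2*] = 52.6 μmol/L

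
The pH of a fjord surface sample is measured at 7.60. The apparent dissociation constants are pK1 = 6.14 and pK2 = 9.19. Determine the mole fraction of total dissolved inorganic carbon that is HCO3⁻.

α₁ = 1 / (1 + [H⁺]/K1 + K2/[H⁺]) = 1 / (1 + 10^-1.46 + 10^-1.59)
   = 1 / (1 + 0.034674 + 0.025704) = 1/1.0604 = 0.9431

α₁ = 0.943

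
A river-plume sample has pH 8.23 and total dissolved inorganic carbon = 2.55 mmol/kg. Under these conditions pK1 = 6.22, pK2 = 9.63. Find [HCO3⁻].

[HCO3⁻] = 2.43 mmol/kg

α₁ = 1 / (1 + [H⁺]/K1 + K2/[H⁺]) = 1 / (1 + 10^-2.01 + 10^-1.40)
   = 1 / (1 + 0.0097724 + 0.039811) = 1/1.0496 = 0.9528
[HCO3⁻] = α₁ × DIC = 0.9528 × 2.55 = 2.43 mmol/kg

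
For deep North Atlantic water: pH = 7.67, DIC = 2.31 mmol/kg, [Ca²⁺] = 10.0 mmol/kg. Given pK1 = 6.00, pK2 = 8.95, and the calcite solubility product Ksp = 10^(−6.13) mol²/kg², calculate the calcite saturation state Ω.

α₂ = 1 / (1 + [H⁺]/K2 + [H⁺]²/(K1K2)) = 1 / (1 + 10^+1.28 + 10^-0.39)
   = 1 / (1 + 19.055 + 0.40738) = 1/20.462 = 0.04887
[CO3²⁻] = α₂ × DIC = 0.04887 × 2.31 = 0.1129 mmol/kg
Ksp = 10^(−6.13) = 7.413×10^-7
Ω = [Ca²⁺][CO3²⁻]/Ksp = (10.0×10^-3)(1.129×10^-4) / 7.413×10^-7 = 1.52

Ω = 1.52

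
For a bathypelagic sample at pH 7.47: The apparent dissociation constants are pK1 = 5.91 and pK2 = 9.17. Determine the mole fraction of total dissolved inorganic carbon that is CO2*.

α₀ = 1 / (1 + K1/[H⁺] + K1K2/[H⁺]²) = 1 / (1 + 10^+1.56 + 10^-0.14)
   = 1 / (1 + 36.308 + 0.72444) = 1/38.032 = 0.02629

α₀ = 0.0263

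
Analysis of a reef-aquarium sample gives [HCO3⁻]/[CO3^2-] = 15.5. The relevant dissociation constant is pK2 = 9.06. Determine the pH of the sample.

From K2 = [H⁺][CO3^2-]/[HCO3⁻]:  pH = pK2 − log₁₀([HCO3⁻]/[CO3^2-])
log₁₀(15.5) = +1.190
pH = 9.06 − (+1.190) = 7.87

pH = 7.87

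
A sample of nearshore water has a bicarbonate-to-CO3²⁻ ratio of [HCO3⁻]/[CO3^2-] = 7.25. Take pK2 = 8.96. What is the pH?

pH = 8.10

From K2 = [H⁺][CO3^2-]/[HCO3⁻]:  pH = pK2 − log₁₀([HCO3⁻]/[CO3^2-])
log₁₀(7.25) = +0.860
pH = 8.96 − (+0.860) = 8.10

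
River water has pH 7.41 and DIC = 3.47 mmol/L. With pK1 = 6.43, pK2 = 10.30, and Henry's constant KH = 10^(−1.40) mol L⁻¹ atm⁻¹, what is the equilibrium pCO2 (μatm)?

α₀ = 1 / (1 + K1/[H⁺] + K1K2/[H⁺]²) = 1 / (1 + 10^+0.98 + 10^-1.91)
   = 1 / (1 + 9.5499 + 0.012303) = 1/10.562 = 0.09468
[CO2*] = α₀ × DIC = 0.09468 × 3.47 = 0.3285 mmol/L
pCO2 = [CO2*]/KH = 3.285×10^-4 / 3.981×10^-2 = 8250 μatm

pCO2 = 8250 μatm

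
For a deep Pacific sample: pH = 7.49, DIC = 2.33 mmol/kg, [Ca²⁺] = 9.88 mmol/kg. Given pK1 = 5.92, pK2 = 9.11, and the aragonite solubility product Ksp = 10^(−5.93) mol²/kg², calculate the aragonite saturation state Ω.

Ω = 0.447

α₂ = 1 / (1 + [H⁺]/K2 + [H⁺]²/(K1K2)) = 1 / (1 + 10^+1.62 + 10^+0.05)
   = 1 / (1 + 41.687 + 1.1220) = 1/43.809 = 0.02283
[CO3²⁻] = α₂ × DIC = 0.02283 × 2.33 = 0.05319 mmol/kg
Ksp = 10^(−5.93) = 1.175×10^-6
Ω = [Ca²⁺][CO3²⁻]/Ksp = (9.88×10^-3)(5.319×10^-5) / 1.175×10^-6 = 0.447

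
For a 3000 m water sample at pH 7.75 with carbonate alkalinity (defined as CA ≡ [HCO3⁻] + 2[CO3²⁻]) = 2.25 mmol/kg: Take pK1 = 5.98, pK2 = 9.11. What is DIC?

CA = [HCO3⁻] + 2[CO3²⁻] = (α₁ + 2α₂)·DIC
At pH 7.75: [H⁺]/K1 = 10^-1.77 = 0.016982, K2/[H⁺] = 10^-1.36 = 0.043652
α₁ = 1/(1 + 0.016982 + 0.043652) = 1/1.0606 = 0.9428; α₂ = α₁·K2/[H⁺] = 0.04116
α₁ + 2α₂ = 1.0251
DIC = CA / (α₁ + 2α₂) = 2.25 / 1.0251 = 2.19 mmol/kg

DIC = 2.19 mmol/kg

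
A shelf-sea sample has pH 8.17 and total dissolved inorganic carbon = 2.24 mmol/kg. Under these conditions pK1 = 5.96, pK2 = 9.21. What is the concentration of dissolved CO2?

α₀ = 1 / (1 + K1/[H⁺] + K1K2/[H⁺]²) = 1 / (1 + 10^+2.21 + 10^+1.17)
   = 1 / (1 + 162.18 + 14.791) = 1/177.97 = 0.005619
[CO2*] = α₀ × DIC = 0.005619 × 2.24 = 0.0126 mmol/kg = 12.6 μmol/kg

[CO2*] = 12.6 μmol/kg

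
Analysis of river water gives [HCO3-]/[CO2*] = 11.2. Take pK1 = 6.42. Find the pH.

From K1 = [H⁺][HCO3-]/[CO2*]:  pH = pK1 + log₁₀([HCO3-]/[CO2*])
log₁₀(11.2) = +1.049
pH = 6.42 + (+1.049) = 7.47

pH = 7.47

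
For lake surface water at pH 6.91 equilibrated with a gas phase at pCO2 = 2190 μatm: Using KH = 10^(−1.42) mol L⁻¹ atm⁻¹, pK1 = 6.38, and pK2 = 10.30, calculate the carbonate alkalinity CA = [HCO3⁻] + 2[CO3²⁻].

CA = 0.282 mmol/L

[CO2*] = KH · pCO2 = 10^(−1.42) × 2190×10^-6 = 8.326×10^-5 mol/L
α₀ = 1/(1 + K1/[H⁺] + K1K2/[H⁺]²) = 1/(1 + 10^+0.53 + 10^-2.86) = 0.2278
DIC = [CO2*]/α₀ = 8.326×10^-5 / 0.2278 = 0.3655 mmol/L
CA = (α₁ + 2α₂)·DIC = (0.7719 + 2×0.0003145) × 0.3655 = 0.282 mmol/L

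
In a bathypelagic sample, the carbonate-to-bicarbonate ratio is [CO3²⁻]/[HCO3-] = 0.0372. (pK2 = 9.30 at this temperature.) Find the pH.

pH = 7.87

From K2 = [H⁺][CO3²⁻]/[HCO3-]:  pH = pK2 + log₁₀([CO3²⁻]/[HCO3-])
log₁₀(0.0372) = -1.429
pH = 9.30 + (-1.429) = 7.87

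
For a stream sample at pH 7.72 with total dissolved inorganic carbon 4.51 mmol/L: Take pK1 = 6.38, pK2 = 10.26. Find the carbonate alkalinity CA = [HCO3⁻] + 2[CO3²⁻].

CA = [HCO3⁻] + 2[CO3²⁻] = (α₁ + 2α₂)·DIC
At pH 7.72: [H⁺]/K1 = 10^-1.34 = 0.045709, K2/[H⁺] = 10^-2.54 = 0.0028840
α₁ = 1/(1 + 0.045709 + 0.0028840) = 1/1.0486 = 0.9537; α₂ = α₁·K2/[H⁺] = 0.002750
α₁ + 2α₂ = 0.9592
CA = 0.9592 × 4.51 = 4.33 mmol/L

CA = 4.33 mmol/L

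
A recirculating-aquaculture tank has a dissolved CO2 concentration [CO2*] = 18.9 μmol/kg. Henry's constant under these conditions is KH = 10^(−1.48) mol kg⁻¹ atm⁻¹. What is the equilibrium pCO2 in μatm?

pCO2 = 571 μatm

KH = 10^(−1.48) = 3.311×10^-2 mol kg⁻¹ atm⁻¹
pCO2 = [CO2*]/KH = 18.9×10^-6 / 3.311×10^-2 = 5.71×10^-4 atm = 571 μatm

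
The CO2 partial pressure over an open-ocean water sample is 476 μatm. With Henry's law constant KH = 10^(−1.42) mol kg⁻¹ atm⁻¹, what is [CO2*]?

KH = 10^(−1.42) = 3.802×10^-2 mol kg⁻¹ atm⁻¹
[CO2*] = KH · pCO2 = 3.802×10^-2 × 476×10^-6 atm = 1.81×10^-5 mol/kg

[CO2*] = 18.1 μmol/kg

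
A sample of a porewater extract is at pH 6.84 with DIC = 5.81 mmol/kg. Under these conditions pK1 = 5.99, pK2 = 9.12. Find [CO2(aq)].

α₀ = 1 / (1 + K1/[H⁺] + K1K2/[H⁺]²) = 1 / (1 + 10^+0.85 + 10^-1.43)
   = 1 / (1 + 7.0795 + 0.037154) = 1/8.1166 = 0.1232
[CO2*] = α₀ × DIC = 0.1232 × 5.81 = 0.716 mmol/kg

[CO2*] = 0.716 mmol/kg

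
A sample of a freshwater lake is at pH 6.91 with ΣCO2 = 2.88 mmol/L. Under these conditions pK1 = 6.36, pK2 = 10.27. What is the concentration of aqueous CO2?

[CO2*] = 0.633 mmol/L

α₀ = 1 / (1 + K1/[H⁺] + K1K2/[H⁺]²) = 1 / (1 + 10^+0.55 + 10^-2.81)
   = 1 / (1 + 3.5481 + 0.0015488) = 1/4.5497 = 0.2198
[CO2*] = α₀ × DIC = 0.2198 × 2.88 = 0.633 mmol/L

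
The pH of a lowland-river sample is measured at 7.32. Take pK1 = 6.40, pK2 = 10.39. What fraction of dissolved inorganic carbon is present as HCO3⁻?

α₁ = 0.892

α₁ = 1 / (1 + [H⁺]/K1 + K2/[H⁺]) = 1 / (1 + 10^-0.92 + 10^-3.07)
   = 1 / (1 + 0.12023 + 0.00085114) = 1/1.1211 = 0.8920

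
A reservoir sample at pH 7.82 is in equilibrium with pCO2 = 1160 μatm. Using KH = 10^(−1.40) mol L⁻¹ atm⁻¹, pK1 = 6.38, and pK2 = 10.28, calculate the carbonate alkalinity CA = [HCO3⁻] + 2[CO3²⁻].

CA = 1.28 mmol/L

[CO2*] = KH · pCO2 = 10^(−1.40) × 1160×10^-6 = 4.618×10^-5 mol/L
α₀ = 1/(1 + K1/[H⁺] + K1K2/[H⁺]²) = 1/(1 + 10^+1.44 + 10^-1.02) = 0.03492
DIC = [CO2*]/α₀ = 4.618×10^-5 / 0.03492 = 1.323 mmol/L
CA = (α₁ + 2α₂)·DIC = (0.9617 + 2×0.003335) × 1.323 = 1.28 mmol/L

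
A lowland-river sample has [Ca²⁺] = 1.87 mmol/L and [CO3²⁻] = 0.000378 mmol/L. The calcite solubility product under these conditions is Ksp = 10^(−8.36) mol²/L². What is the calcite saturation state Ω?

Ksp = 10^(−8.36) = 4.365×10^-9
Ω = [Ca²⁺][CO3²⁻]/Ksp = (1.87×10^-3)(0.000378×10^-3) / 4.365×10^-9 = 0.162

Ω = 0.162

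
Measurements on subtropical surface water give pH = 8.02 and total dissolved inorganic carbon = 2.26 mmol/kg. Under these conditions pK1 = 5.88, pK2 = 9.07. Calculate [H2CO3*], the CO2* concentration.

α₀ = 1 / (1 + K1/[H⁺] + K1K2/[H⁺]²) = 1 / (1 + 10^+2.14 + 10^+1.09)
   = 1 / (1 + 138.04 + 12.303) = 1/151.34 = 0.006608
[CO2*] = α₀ × DIC = 0.006608 × 2.26 = 0.0149 mmol/kg = 14.9 μmol/kg

[CO2*] = 14.9 μmol/kg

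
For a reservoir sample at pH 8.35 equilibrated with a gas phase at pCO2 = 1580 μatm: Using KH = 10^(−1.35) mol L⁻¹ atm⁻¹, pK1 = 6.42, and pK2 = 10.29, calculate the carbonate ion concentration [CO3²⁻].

[CO2*] = KH · pCO2 = 10^(−1.35) × 1580×10^-6 = 7.058×10^-5 mol/L
α₀ = 1/(1 + K1/[H⁺] + K1K2/[H⁺]²) = 1/(1 + 10^+1.93 + 10^-0.01) = 0.01148
DIC = [CO2*]/α₀ = 7.058×10^-5 / 0.01148 = 6.147 mmol/L
[CO3²⁻] = α₂·DIC; α₂ = 0.01122, so [CO3²⁻] = 0.01122 × 6.147 = 0.0690 mmol/L

[CO3²⁻] = 0.0690 mmol/L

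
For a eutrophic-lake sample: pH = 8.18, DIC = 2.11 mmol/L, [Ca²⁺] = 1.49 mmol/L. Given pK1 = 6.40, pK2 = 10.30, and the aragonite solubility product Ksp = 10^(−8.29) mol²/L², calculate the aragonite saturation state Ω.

Ω = 4.54

α₂ = 1 / (1 + [H⁺]/K2 + [H⁺]²/(K1K2)) = 1 / (1 + 10^+2.12 + 10^+0.34)
   = 1 / (1 + 131.83 + 2.1878) = 1/135.01 = 0.007407
[CO3²⁻] = α₂ × DIC = 0.007407 × 2.11 = 0.01563 mmol/L = 15.63 μmol/L
Ksp = 10^(−8.29) = 5.129×10^-9
Ω = [Ca²⁺][CO3²⁻]/Ksp = (1.49×10^-3)(1.563×10^-5) / 5.129×10^-9 = 4.54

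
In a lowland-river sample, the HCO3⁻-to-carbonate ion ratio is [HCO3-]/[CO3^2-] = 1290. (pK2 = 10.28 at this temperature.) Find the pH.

pH = 7.17

From K2 = [H⁺][CO3^2-]/[HCO3-]:  pH = pK2 − log₁₀([HCO3-]/[CO3^2-])
log₁₀(1290) = +3.111
pH = 10.28 − (+3.111) = 7.17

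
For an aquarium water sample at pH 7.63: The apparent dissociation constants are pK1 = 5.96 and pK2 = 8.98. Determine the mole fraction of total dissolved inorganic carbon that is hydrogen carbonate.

α₁ = 0.938

α₁ = 1 / (1 + [H⁺]/K1 + K2/[H⁺]) = 1 / (1 + 10^-1.67 + 10^-1.35)
   = 1 / (1 + 0.021380 + 0.044668) = 1/1.0660 = 0.9380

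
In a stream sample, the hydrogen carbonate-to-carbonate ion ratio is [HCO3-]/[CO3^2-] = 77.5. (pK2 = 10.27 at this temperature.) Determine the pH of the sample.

From K2 = [H⁺][CO3^2-]/[HCO3-]:  pH = pK2 − log₁₀([HCO3-]/[CO3^2-])
log₁₀(77.5) = +1.889
pH = 10.27 − (+1.889) = 8.38

pH = 8.38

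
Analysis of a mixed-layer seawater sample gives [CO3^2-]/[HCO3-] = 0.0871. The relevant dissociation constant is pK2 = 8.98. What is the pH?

pH = 7.92

From K2 = [H⁺][CO3^2-]/[HCO3-]:  pH = pK2 + log₁₀([CO3^2-]/[HCO3-])
log₁₀(0.0871) = -1.060
pH = 8.98 + (-1.060) = 7.92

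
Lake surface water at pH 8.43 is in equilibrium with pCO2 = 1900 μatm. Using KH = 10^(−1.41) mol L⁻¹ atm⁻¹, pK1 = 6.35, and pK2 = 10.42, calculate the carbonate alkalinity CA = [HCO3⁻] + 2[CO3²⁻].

CA = 9.07 mmol/L

[CO2*] = KH · pCO2 = 10^(−1.41) × 1900×10^-6 = 7.392×10^-5 mol/L
α₀ = 1/(1 + K1/[H⁺] + K1K2/[H⁺]²) = 1/(1 + 10^+2.08 + 10^+0.09) = 0.008166
DIC = [CO2*]/α₀ = 7.392×10^-5 / 0.008166 = 9.052 mmol/L
CA = (α₁ + 2α₂)·DIC = (0.9818 + 2×0.01005) × 9.052 = 9.07 mmol/L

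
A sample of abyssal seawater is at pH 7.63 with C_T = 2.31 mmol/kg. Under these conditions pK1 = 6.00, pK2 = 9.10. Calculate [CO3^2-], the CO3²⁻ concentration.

α₂ = 1 / (1 + [H⁺]/K2 + [H⁺]²/(K1K2)) = 1 / (1 + 10^+1.47 + 10^-0.16)
   = 1 / (1 + 29.512 + 0.69183) = 1/31.204 = 0.03205
[CO3²⁻] = α₂ × DIC = 0.03205 × 2.31 = 0.0740 mmol/kg

[CO3²⁻] = 0.0740 mmol/kg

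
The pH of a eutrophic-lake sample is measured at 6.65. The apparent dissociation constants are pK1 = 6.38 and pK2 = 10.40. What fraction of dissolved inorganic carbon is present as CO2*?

α₀ = 1 / (1 + K1/[H⁺] + K1K2/[H⁺]²) = 1 / (1 + 10^+0.27 + 10^-3.48)
   = 1 / (1 + 1.8621 + 0.00033113) = 1/2.8624 = 0.3494

α₀ = 0.349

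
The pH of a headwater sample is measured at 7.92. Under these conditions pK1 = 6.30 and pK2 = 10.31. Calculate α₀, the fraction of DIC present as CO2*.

α₀ = 0.0233

α₀ = 1 / (1 + K1/[H⁺] + K1K2/[H⁺]²) = 1 / (1 + 10^+1.62 + 10^-0.77)
   = 1 / (1 + 41.687 + 0.16982) = 1/42.857 = 0.02333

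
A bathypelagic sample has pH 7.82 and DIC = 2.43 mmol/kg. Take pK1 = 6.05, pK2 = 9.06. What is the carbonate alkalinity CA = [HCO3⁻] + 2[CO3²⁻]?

CA = [HCO3⁻] + 2[CO3²⁻] = (α₁ + 2α₂)·DIC
At pH 7.82: [H⁺]/K1 = 10^-1.77 = 0.016982, K2/[H⁺] = 10^-1.24 = 0.057544
α₁ = 1/(1 + 0.016982 + 0.057544) = 1/1.0745 = 0.9306; α₂ = α₁·K2/[H⁺] = 0.05355
α₁ + 2α₂ = 1.0377
CA = 1.0377 × 2.43 = 2.52 mmol/kg

CA = 2.52 mmol/kg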